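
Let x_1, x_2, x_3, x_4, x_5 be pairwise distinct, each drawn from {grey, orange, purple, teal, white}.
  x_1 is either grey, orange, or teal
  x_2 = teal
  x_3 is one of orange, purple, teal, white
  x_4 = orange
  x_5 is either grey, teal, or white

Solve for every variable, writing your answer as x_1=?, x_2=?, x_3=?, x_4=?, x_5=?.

x_2 must be teal (only option left). Strike teal from x_1, x_3, x_5.
x_4 has just one choice, so x_4 = orange. So x_1, x_3 can't be orange.
x_1 has just one choice, so x_1 = grey. Remove grey from x_5.
That leaves x_5 = white. So x_3 can't be white.
x_3 has just one choice, so x_3 = purple.

x_1=grey, x_2=teal, x_3=purple, x_4=orange, x_5=white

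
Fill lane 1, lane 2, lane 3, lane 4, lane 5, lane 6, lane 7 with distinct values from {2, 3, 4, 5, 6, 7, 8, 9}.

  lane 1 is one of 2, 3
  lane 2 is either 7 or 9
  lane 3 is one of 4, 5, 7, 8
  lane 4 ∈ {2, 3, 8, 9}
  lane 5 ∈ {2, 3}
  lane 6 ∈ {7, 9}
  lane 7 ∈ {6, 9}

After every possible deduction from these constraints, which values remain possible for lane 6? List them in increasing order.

lane 1 and lane 5 between them cover only {2, 3} — a naked pair. Remove those values from lane 4.
lane 2 and lane 6 between them cover only {7, 9} — a naked pair. Remove those values from lane 3, lane 4, lane 7.
lane 4 must be 8 (only option left). So lane 3 can't be 8.
lane 7's domain is down to {6}, so lane 7 = 6.
No further eliminations apply; lane 6 can still be any of 7, 9.

7, 9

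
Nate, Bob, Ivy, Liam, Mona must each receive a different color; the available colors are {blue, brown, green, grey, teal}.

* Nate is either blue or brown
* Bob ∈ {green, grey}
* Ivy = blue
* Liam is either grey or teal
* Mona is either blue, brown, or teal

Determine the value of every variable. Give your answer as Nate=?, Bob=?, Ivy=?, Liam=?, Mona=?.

Nate=brown, Bob=green, Ivy=blue, Liam=grey, Mona=teal

Ivy must be blue (only option left). Strike blue from Nate, Mona.
Nate must be brown (only option left). Strike brown from Mona.
Mona has just one choice, so Mona = teal. Strike teal from Liam.
Liam's domain is down to {grey}, so Liam = grey. Strike grey from Bob.
Bob must be green (only option left).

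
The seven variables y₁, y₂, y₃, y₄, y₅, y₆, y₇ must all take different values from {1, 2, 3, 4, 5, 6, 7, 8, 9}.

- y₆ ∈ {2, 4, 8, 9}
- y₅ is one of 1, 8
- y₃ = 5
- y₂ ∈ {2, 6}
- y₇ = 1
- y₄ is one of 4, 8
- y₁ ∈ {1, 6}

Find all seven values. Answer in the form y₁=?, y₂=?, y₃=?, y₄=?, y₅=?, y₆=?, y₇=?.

y₃ must be 5 (only option left).
y₇'s domain is down to {1}, so y₇ = 1. Remove 1 from y₁, y₅.
y₁ has just one choice, so y₁ = 6. Eliminate 6 elsewhere: y₂.
y₂ must be 2 (only option left). Strike 2 from y₆.
That leaves y₅ = 8. Remove 8 from y₄, y₆.
That leaves y₄ = 4. Remove 4 from y₆.
That leaves y₆ = 9.

y₁=6, y₂=2, y₃=5, y₄=4, y₅=8, y₆=9, y₇=1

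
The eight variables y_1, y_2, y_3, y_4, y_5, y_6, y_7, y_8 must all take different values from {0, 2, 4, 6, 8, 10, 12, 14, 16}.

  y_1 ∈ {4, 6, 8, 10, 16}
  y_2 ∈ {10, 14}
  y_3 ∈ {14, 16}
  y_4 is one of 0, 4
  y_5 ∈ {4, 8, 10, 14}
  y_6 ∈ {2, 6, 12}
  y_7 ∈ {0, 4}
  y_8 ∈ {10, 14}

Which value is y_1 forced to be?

The 2 variables y_2 and y_8 are confined to {10, 14}, which locks those values in; drop them from y_1, y_3, y_5.
y_3's domain is down to {16}, so y_3 = 16. Eliminate 16 elsewhere: y_1.
The 2 variables y_4 and y_7 are confined to {0, 4}, which locks those values in; drop them from y_1, y_5.
y_5 must be 8 (only option left). Remove 8 from y_1.
So y_1 = 6.

6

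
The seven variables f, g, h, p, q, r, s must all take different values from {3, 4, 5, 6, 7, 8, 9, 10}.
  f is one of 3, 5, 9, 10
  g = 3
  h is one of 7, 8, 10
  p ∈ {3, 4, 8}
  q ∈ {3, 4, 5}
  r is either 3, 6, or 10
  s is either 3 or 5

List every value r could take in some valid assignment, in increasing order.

6, 10

g has just one choice, so g = 3. So f, p, q, r, s can't be 3.
s has just one choice, so s = 5. Strike 5 from f, q.
q has just one choice, so q = 4. Remove 4 from p.
That leaves p = 8. Remove 8 from h.
No further eliminations apply; r can still be any of 6, 10.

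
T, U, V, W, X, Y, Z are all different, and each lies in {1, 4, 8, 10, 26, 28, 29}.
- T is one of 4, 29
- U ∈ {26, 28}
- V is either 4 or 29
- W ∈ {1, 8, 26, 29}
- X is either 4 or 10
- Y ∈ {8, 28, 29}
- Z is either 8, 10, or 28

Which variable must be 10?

The 7 variables draw from only 7 values {1, 4, 8, 10, 26, 28, 29}, so each is used; only W can be 1, hence W = 1.
The 6 still-open variables draw from only 6 values {4, 8, 10, 26, 28, 29}, so each is used; only U can be 26, hence U = 26.
T and V share exactly the 2 values {4, 29}; by pigeonhole those values go to them, so strike 4, 29 from X, Y.
So 10 goes to X.

X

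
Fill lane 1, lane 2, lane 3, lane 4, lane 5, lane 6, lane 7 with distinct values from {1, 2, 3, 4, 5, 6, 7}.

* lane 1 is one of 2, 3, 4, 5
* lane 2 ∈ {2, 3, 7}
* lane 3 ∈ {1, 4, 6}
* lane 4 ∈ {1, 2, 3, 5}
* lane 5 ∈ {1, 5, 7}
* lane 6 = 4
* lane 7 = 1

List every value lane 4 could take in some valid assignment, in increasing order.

lane 6 has just one choice, so lane 6 = 4. Eliminate 4 elsewhere: lane 1, lane 3.
lane 7's domain is down to {1}, so lane 7 = 1. Strike 1 from lane 3, lane 4, lane 5.
lane 3's domain is down to {6}, so lane 3 = 6.
No further eliminations apply; lane 4 can still be any of 2, 3, 5.

2, 3, 5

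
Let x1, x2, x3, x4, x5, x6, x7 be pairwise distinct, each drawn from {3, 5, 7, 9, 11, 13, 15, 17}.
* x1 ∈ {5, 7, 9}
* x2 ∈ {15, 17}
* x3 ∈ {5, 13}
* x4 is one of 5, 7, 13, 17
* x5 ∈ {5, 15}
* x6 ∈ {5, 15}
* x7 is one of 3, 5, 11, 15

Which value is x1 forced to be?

The 2 variables x5 and x6 are confined to {5, 15}, which locks those values in; drop them from x1, x2, x3, x4, x7.
x2 must be 17 (only option left). Strike 17 from x4.
That leaves x3 = 13. Strike 13 from x4.
x4's domain is down to {7}, so x4 = 7. Eliminate 7 elsewhere: x1.
So x1 = 9.

9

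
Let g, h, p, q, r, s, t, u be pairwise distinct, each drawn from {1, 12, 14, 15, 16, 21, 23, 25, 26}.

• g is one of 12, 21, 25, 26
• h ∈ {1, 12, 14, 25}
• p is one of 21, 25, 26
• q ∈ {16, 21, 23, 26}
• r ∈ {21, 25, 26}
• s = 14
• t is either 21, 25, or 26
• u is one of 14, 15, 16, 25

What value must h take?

1

s must be 14 (only option left). Strike 14 from h, u.
p, r, t share exactly the 3 values {21, 25, 26}; by pigeonhole those values go to them, so strike 21, 25, 26 from g, h, q, u.
g has just one choice, so g = 12. Eliminate 12 elsewhere: h.
So h = 1.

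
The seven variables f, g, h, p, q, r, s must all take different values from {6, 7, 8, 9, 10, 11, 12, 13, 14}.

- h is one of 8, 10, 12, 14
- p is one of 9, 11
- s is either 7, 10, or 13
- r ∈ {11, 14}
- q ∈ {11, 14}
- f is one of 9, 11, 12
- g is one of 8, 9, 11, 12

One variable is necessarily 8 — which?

g

q and r between them cover only {11, 14} — a naked pair. Remove those values from f, g, h, p.
That leaves p = 9. Remove 9 from f, g.
f must be 12 (only option left). Remove 12 from g, h.
So 8 goes to g.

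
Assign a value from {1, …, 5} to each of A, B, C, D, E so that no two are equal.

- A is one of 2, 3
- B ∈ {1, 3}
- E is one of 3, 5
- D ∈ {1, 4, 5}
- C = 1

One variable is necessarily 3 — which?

B

C must be 1 (only option left). Strike 1 from B, D.
So 3 goes to B.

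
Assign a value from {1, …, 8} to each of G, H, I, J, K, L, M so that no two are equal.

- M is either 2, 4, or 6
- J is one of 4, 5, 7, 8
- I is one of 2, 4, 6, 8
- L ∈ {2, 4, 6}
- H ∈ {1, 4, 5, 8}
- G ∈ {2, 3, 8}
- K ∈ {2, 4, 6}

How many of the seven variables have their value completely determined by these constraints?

The 3 variables K, L, M are confined to {2, 4, 6}, which locks those values in; drop them from G, H, I, J.
I has just one choice, so I = 8. So G, H, J can't be 8.
That leaves G = 3.
Determined: G=3, I=8. The other variables each still have more than one consistent value. That makes 2.

2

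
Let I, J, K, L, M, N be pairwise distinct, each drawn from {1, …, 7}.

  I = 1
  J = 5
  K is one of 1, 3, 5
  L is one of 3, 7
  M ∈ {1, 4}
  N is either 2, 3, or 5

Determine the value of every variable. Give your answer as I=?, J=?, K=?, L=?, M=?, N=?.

I=1, J=5, K=3, L=7, M=4, N=2

I's domain is down to {1}, so I = 1. Eliminate 1 elsewhere: K, M.
J must be 5 (only option left). Eliminate 5 elsewhere: K, N.
K's domain is down to {3}, so K = 3. Strike 3 from L, N.
L has just one choice, so L = 7.
That leaves M = 4.
N's domain is down to {2}, so N = 2.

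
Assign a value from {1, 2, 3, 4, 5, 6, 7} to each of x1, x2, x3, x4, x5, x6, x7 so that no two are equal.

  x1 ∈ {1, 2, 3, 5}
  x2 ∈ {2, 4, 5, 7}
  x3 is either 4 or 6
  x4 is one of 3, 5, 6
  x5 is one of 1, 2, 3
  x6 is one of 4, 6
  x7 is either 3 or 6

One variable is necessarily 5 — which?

The 7 variables together cover exactly {1, 2, 3, 4, 5, 6, 7} — 7 values for 7 variables — and 7 appears only in x2's list, so x2 = 7.
The 2 variables x3 and x6 are confined to {4, 6}, which locks those values in; drop them from x4, x7.
x7 has just one choice, so x7 = 3. Remove 3 from x1, x4, x5.

x4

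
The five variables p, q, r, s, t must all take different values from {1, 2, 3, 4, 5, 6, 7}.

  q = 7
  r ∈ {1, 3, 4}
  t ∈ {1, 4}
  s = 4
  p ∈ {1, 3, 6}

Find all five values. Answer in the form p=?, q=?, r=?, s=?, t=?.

q has just one choice, so q = 7.
s's domain is down to {4}, so s = 4. So r, t can't be 4.
t has just one choice, so t = 1. Remove 1 from p, r.
r's domain is down to {3}, so r = 3. Strike 3 from p.
p must be 6 (only option left).

p=6, q=7, r=3, s=4, t=1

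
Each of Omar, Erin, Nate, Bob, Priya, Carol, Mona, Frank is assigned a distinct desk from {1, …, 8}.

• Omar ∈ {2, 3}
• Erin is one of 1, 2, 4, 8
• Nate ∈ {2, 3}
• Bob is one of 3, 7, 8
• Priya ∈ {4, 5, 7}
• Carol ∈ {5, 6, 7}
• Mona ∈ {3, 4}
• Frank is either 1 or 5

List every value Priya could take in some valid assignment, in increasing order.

5, 7

The 8 variables draw from only 8 values {1, 2, 3, 4, 5, 6, 7, 8}, so each is used; only Carol can be 6, hence Carol = 6.
The 2 variables Omar and Nate are confined to {2, 3}, which locks those values in; drop them from Erin, Bob, Mona.
Mona's domain is down to {4}, so Mona = 4. Eliminate 4 elsewhere: Erin, Priya.
No further eliminations apply; Priya can still be any of 5, 7.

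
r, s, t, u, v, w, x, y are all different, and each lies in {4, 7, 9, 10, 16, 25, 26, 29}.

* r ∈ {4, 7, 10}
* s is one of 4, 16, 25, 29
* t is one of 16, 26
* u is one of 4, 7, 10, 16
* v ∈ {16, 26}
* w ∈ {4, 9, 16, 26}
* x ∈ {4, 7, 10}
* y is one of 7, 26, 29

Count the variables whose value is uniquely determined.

The 8 variables together cover exactly {4, 7, 9, 10, 16, 25, 26, 29} — 8 values for 8 variables — and 9 appears only in w's list, so w = 9.
The 7 still-open variables draw from only 7 values {4, 7, 10, 16, 25, 26, 29}, so each is used; only s can be 25, hence s = 25.
The 6 still-open variables draw from only 6 values {4, 7, 10, 16, 26, 29}, so each is used; only y can be 29, hence y = 29.
The 2 variables t and v are confined to {16, 26}, which locks those values in; drop them from u.
Determined: s=25, w=9, y=29. The other variables each still have more than one consistent value. That makes 3.

3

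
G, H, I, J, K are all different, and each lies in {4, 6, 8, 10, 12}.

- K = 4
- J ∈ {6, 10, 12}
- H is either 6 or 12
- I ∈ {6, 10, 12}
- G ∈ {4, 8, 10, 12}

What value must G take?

K's domain is down to {4}, so K = 4. Strike 4 from G.
The 4 still-open variables together cover exactly {6, 8, 10, 12} — 4 values for 4 variables — and 8 appears only in G's list, so G = 8.

8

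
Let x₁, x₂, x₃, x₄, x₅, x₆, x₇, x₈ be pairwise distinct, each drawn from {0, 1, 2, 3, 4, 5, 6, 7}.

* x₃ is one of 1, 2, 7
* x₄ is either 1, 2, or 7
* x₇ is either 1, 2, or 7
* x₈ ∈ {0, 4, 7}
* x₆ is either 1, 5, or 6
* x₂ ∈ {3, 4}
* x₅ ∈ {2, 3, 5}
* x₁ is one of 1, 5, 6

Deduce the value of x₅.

3

Among the 8 variables, 0 fits only x₈ (and all 8 values in {0, 1, 2, 3, 4, 5, 6, 7} must be used), so x₈ = 0.
The 7 still-open variables together cover exactly {1, 2, 3, 4, 5, 6, 7} — 7 values for 7 variables — and 4 appears only in x₂'s list, so x₂ = 4.
Among the 6 still-open variables, 3 fits only x₅ (and all 6 values in {1, 2, 3, 5, 6, 7} must be used), so x₅ = 3.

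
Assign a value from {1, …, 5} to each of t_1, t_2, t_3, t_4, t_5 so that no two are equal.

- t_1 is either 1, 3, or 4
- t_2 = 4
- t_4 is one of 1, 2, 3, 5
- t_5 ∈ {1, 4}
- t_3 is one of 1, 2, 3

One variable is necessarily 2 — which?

t_3

t_2's domain is down to {4}, so t_2 = 4. So t_1, t_5 can't be 4.
That leaves t_5 = 1. Strike 1 from t_1, t_3, t_4.
t_1 must be 3 (only option left). So t_3, t_4 can't be 3.
So 2 goes to t_3.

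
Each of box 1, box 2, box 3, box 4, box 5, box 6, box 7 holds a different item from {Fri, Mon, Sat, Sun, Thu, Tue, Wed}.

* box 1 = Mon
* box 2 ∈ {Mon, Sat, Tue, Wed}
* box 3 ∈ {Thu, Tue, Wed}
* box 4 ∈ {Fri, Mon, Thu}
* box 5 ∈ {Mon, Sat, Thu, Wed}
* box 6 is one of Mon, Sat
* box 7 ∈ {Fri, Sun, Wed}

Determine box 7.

Sun

box 1 has just one choice, so box 1 = Mon. Remove Mon from box 2, box 4, box 5, box 6.
That leaves box 6 = Sat. Strike Sat from box 2, box 5.
The 5 still-open variables together cover exactly {Fri, Sun, Thu, Tue, Wed} — 5 values for 5 variables — and Sun appears only in box 7's list, so box 7 = Sun.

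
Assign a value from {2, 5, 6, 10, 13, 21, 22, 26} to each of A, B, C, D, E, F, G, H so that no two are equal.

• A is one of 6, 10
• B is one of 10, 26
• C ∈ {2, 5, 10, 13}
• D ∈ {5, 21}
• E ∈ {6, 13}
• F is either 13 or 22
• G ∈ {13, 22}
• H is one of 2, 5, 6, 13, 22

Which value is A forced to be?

10

The 8 variables together cover exactly {2, 5, 6, 10, 13, 21, 22, 26} — 8 values for 8 variables — and 21 appears only in D's list, so D = 21.
The 7 still-open variables together cover exactly {2, 5, 6, 10, 13, 22, 26} — 7 values for 7 variables — and 26 appears only in B's list, so B = 26.
F and G share exactly the 2 values {13, 22}; by pigeonhole those values go to them, so strike 13, 22 from C, E, H.
E has just one choice, so E = 6. So A, H can't be 6.
So A = 10.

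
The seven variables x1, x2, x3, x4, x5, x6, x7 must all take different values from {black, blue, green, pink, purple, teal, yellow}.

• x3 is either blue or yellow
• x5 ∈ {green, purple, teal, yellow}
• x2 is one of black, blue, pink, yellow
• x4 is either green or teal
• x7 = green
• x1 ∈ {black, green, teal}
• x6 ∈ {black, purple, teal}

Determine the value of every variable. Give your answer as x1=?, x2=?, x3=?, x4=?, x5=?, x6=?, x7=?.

x7 must be green (only option left). Eliminate green elsewhere: x1, x4, x5.
x4 has just one choice, so x4 = teal. Remove teal from x1, x5, x6.
x1 has just one choice, so x1 = black. So x2, x6 can't be black.
That leaves x6 = purple. So x5 can't be purple.
x5 must be yellow (only option left). Remove yellow from x2, x3.
x3 has just one choice, so x3 = blue. Remove blue from x2.
x2 has just one choice, so x2 = pink.

x1=black, x2=pink, x3=blue, x4=teal, x5=yellow, x6=purple, x7=green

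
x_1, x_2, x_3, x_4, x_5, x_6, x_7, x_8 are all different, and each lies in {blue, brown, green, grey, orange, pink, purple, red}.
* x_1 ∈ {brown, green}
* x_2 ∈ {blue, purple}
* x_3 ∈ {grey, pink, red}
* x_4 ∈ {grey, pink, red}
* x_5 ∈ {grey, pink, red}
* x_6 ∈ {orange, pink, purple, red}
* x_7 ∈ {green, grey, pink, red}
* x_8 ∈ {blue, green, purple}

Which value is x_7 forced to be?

The 8 variables draw from only 8 values {blue, brown, green, grey, orange, pink, purple, red}, so each is used; only x_1 can be brown, hence x_1 = brown.
The 7 still-open variables together cover exactly {blue, green, grey, orange, pink, purple, red} — 7 values for 7 variables — and orange appears only in x_6's list, so x_6 = orange.
x_3, x_4, x_5 between them cover only {grey, pink, red} — a naked triple. Remove those values from x_7.
So x_7 = green.

green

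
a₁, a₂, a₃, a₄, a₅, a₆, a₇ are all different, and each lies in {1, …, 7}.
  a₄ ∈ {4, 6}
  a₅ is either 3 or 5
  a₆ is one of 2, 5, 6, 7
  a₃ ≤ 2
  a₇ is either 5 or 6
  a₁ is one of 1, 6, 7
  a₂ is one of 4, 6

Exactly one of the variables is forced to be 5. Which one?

Among the 7 variables, 3 fits only a₅ (and all 7 values in {1, 2, 3, 4, 5, 6, 7} must be used), so a₅ = 3.
a₂ and a₄ share exactly the 2 values {4, 6}; by pigeonhole those values go to them, so strike 4, 6 from a₁, a₆, a₇.
So 5 goes to a₇.

a₇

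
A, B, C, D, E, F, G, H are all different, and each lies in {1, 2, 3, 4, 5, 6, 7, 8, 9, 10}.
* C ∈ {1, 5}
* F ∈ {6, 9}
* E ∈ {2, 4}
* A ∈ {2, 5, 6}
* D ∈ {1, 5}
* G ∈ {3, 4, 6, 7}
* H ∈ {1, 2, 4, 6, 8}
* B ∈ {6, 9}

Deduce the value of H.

8

B and F share exactly the 2 values {6, 9}; by pigeonhole those values go to them, so strike 6, 9 from A, G, H.
C and D share exactly the 2 values {1, 5}; by pigeonhole those values go to them, so strike 1, 5 from A, H.
A must be 2 (only option left). Eliminate 2 elsewhere: E, H.
E has just one choice, so E = 4. Eliminate 4 elsewhere: G, H.
So H = 8.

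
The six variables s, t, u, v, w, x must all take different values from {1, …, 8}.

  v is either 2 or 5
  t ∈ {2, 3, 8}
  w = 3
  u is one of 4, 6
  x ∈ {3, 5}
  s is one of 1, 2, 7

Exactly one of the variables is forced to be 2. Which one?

w has just one choice, so w = 3. Remove 3 from t, x.
x's domain is down to {5}, so x = 5. Remove 5 from v.
So 2 goes to v.

v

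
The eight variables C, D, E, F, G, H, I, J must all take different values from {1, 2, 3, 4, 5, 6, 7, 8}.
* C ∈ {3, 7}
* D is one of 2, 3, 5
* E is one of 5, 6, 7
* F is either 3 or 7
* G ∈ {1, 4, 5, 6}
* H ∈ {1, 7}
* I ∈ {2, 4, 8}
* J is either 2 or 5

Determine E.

Among the 8 variables, 8 fits only I (and all 8 values in {1, 2, 3, 4, 5, 6, 7, 8} must be used), so I = 8.
Among the 7 still-open variables, 4 fits only G (and all 7 values in {1, 2, 3, 4, 5, 6, 7} must be used), so G = 4.
The 6 still-open variables together cover exactly {1, 2, 3, 5, 6, 7} — 6 values for 6 variables — and 1 appears only in H's list, so H = 1.
Among the 5 still-open variables, 6 fits only E (and all 5 values in {2, 3, 5, 6, 7} must be used), so E = 6.

6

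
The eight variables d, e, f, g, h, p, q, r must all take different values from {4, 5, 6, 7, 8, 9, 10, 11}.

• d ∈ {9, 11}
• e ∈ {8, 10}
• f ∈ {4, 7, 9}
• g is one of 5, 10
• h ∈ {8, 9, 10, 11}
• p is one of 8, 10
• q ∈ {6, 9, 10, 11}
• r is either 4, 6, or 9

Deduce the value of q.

Among the 8 variables, 5 fits only g (and all 8 values in {4, 5, 6, 7, 8, 9, 10, 11} must be used), so g = 5.
The 7 still-open variables draw from only 7 values {4, 6, 7, 8, 9, 10, 11}, so each is used; only f can be 7, hence f = 7.
Among the 6 still-open variables, 4 fits only r (and all 6 values in {4, 6, 8, 9, 10, 11} must be used), so r = 4.
The 5 still-open variables together cover exactly {6, 8, 9, 10, 11} — 5 values for 5 variables — and 6 appears only in q's list, so q = 6.

6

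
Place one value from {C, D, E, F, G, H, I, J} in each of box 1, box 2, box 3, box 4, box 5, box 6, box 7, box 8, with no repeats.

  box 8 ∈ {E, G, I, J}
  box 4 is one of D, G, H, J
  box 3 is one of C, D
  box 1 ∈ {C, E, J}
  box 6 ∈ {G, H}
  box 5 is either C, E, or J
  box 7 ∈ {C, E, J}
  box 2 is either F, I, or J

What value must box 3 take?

The 8 variables together cover exactly {C, D, E, F, G, H, I, J} — 8 values for 8 variables — and F appears only in box 2's list, so box 2 = F.
The 7 still-open variables draw from only 7 values {C, D, E, G, H, I, J}, so each is used; only box 8 can be I, hence box 8 = I.
box 1, box 5, box 7 between them cover only {C, E, J} — a naked triple. Remove those values from box 3, box 4.
So box 3 = D.

D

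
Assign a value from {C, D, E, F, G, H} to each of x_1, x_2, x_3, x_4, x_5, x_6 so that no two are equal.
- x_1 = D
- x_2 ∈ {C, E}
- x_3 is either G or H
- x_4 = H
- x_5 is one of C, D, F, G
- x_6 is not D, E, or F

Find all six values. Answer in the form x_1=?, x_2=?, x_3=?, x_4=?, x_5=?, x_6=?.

x_1=D, x_2=E, x_3=G, x_4=H, x_5=F, x_6=C

x_1 must be D (only option left). So x_5 can't be D.
x_4 must be H (only option left). Remove H from x_3, x_6.
That leaves x_3 = G. Remove G from x_5, x_6.
x_6 must be C (only option left). Remove C from x_2, x_5.
x_2's domain is down to {E}, so x_2 = E.
x_5's domain is down to {F}, so x_5 = F.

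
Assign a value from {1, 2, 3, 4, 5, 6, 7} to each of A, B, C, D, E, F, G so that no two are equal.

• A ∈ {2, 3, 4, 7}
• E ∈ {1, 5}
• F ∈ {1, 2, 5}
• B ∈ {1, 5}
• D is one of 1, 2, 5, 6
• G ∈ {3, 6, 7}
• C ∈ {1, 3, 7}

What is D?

6

The 7 variables together cover exactly {1, 2, 3, 4, 5, 6, 7} — 7 values for 7 variables — and 4 appears only in A's list, so A = 4.
B and E between them cover only {1, 5} — a naked pair. Remove those values from C, D, F.
F's domain is down to {2}, so F = 2. Remove 2 from D.
So D = 6.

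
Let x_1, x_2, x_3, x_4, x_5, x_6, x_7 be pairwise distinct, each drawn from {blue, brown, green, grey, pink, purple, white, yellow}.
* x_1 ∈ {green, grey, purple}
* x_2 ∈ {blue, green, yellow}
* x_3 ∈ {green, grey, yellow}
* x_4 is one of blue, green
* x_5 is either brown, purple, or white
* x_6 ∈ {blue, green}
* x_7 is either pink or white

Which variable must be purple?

x_4 and x_6 between them cover only {blue, green} — a naked pair. Remove those values from x_1, x_2, x_3.
x_2 has just one choice, so x_2 = yellow. Remove yellow from x_3.
x_3 must be grey (only option left). Eliminate grey elsewhere: x_1.
So purple goes to x_1.

x_1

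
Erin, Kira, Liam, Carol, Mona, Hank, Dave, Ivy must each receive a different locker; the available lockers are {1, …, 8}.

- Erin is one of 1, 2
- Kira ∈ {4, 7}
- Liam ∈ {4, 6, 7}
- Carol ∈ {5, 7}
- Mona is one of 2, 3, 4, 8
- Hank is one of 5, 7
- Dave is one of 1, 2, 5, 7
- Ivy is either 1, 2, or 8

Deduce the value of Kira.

4

Among the 8 variables, 3 fits only Mona (and all 8 values in {1, 2, 3, 4, 5, 6, 7, 8} must be used), so Mona = 3.
Among the 7 still-open variables, 6 fits only Liam (and all 7 values in {1, 2, 4, 5, 6, 7, 8} must be used), so Liam = 6.
The 6 still-open variables draw from only 6 values {1, 2, 4, 5, 7, 8}, so each is used; only Kira can be 4, hence Kira = 4.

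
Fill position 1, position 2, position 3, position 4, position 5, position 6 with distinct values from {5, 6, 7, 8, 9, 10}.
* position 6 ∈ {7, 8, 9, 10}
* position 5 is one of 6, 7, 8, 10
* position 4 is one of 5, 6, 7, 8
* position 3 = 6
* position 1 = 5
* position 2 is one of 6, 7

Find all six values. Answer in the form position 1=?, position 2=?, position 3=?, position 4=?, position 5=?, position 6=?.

position 1 has just one choice, so position 1 = 5. Eliminate 5 elsewhere: position 4.
position 3 has just one choice, so position 3 = 6. Eliminate 6 elsewhere: position 2, position 4, position 5.
position 2 must be 7 (only option left). Remove 7 from position 4, position 5, position 6.
position 4 has just one choice, so position 4 = 8. Strike 8 from position 5, position 6.
That leaves position 5 = 10. Remove 10 from position 6.
position 6 must be 9 (only option left).

position 1=5, position 2=7, position 3=6, position 4=8, position 5=10, position 6=9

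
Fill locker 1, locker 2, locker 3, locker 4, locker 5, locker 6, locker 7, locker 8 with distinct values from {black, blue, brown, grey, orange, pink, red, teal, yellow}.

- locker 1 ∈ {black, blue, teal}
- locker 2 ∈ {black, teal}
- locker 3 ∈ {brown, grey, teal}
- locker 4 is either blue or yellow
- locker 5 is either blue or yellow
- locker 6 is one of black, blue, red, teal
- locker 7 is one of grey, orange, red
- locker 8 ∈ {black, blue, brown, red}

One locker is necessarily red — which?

locker 6

Among the 8 variables, orange fits only locker 7 (and all 8 values in {black, blue, brown, grey, orange, red, teal, yellow} must be used), so locker 7 = orange.
The 7 still-open variables together cover exactly {black, blue, brown, grey, red, teal, yellow} — 7 values for 7 variables — and grey appears only in locker 3's list, so locker 3 = grey.
Among the 6 still-open variables, brown fits only locker 8 (and all 6 values in {black, blue, brown, red, teal, yellow} must be used), so locker 8 = brown.
Among the 5 still-open variables, red fits only locker 6 (and all 5 values in {black, blue, red, teal, yellow} must be used), so locker 6 = red.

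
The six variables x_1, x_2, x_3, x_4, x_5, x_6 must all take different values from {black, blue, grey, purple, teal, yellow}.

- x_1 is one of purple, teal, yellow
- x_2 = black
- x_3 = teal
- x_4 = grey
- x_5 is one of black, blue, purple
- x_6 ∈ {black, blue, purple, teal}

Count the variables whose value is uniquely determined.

4

x_2 must be black (only option left). Remove black from x_5, x_6.
x_3's domain is down to {teal}, so x_3 = teal. Eliminate teal elsewhere: x_1, x_6.
x_4 has just one choice, so x_4 = grey.
Among the 3 still-open variables, yellow fits only x_1 (and all 3 values in {blue, purple, yellow} must be used), so x_1 = yellow.
Determined: x_1=yellow, x_2=black, x_3=teal, x_4=grey. The other variables each still have more than one consistent value. That makes 4.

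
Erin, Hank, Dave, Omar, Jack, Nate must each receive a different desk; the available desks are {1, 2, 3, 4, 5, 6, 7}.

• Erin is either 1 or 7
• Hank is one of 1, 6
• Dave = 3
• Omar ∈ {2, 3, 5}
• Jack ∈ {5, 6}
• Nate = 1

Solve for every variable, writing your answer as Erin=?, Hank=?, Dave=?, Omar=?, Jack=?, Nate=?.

Erin=7, Hank=6, Dave=3, Omar=2, Jack=5, Nate=1

Dave has just one choice, so Dave = 3. Strike 3 from Omar.
Nate must be 1 (only option left). Strike 1 from Erin, Hank.
That leaves Erin = 7.
That leaves Hank = 6. Eliminate 6 elsewhere: Jack.
That leaves Jack = 5. Strike 5 from Omar.
Omar has just one choice, so Omar = 2.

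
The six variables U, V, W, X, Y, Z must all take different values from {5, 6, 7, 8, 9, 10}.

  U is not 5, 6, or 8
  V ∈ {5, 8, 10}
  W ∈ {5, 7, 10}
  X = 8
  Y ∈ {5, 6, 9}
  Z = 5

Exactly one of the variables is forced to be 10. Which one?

X's domain is down to {8}, so X = 8. Remove 8 from V.
Z must be 5 (only option left). So V, W, Y can't be 5.
So 10 goes to V.

V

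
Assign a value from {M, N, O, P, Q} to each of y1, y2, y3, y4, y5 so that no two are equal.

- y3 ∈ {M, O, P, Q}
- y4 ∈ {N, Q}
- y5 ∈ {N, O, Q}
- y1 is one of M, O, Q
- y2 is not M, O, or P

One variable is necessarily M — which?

y1

The 5 variables draw from only 5 values {M, N, O, P, Q}, so each is used; only y3 can be P, hence y3 = P.
Among the 4 still-open variables, M fits only y1 (and all 4 values in {M, N, O, Q} must be used), so y1 = M.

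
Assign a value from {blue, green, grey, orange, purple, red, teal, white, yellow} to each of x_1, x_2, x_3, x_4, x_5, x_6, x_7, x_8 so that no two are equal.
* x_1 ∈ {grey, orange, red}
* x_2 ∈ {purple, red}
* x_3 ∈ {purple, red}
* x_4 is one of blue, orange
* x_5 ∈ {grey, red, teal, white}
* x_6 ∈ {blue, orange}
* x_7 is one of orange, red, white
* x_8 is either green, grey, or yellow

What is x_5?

The 2 variables x_2 and x_3 are confined to {purple, red}, which locks those values in; drop them from x_1, x_5, x_7.
x_4 and x_6 between them cover only {blue, orange} — a naked pair. Remove those values from x_1, x_7.
x_1 must be grey (only option left). Strike grey from x_5, x_8.
x_7 must be white (only option left). Eliminate white elsewhere: x_5.
So x_5 = teal.

teal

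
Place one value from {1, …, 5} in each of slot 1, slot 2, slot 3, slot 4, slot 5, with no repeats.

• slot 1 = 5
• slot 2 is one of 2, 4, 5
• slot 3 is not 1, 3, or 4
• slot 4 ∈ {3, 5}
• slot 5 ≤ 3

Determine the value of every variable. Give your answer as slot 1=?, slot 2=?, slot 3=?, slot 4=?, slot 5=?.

slot 1's domain is down to {5}, so slot 1 = 5. Remove 5 from slot 2, slot 3, slot 4.
slot 3 must be 2 (only option left). Strike 2 from slot 2, slot 5.
slot 4 must be 3 (only option left). Eliminate 3 elsewhere: slot 5.
slot 5's domain is down to {1}, so slot 5 = 1.
That leaves slot 2 = 4.

slot 1=5, slot 2=4, slot 3=2, slot 4=3, slot 5=1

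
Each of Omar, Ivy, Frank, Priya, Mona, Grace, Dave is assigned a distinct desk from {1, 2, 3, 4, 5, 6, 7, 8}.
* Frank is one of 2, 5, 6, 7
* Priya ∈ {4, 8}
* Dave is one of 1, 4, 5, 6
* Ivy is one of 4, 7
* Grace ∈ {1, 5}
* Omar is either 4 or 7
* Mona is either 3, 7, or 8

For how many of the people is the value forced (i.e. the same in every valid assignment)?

2

The 2 variables Omar and Ivy are confined to {4, 7}, which locks those values in; drop them from Frank, Priya, Mona, Dave.
That leaves Priya = 8. So Mona can't be 8.
That leaves Mona = 3.
Determined: Priya=8, Mona=3. The other people each still have more than one consistent value. That makes 2.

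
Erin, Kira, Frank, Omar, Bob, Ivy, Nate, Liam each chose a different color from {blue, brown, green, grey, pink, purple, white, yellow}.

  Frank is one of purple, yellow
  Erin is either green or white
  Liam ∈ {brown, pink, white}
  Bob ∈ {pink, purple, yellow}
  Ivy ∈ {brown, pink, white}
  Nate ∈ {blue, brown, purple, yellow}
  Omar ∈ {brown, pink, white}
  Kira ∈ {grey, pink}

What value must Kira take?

The 8 variables together cover exactly {blue, brown, green, grey, pink, purple, white, yellow} — 8 values for 8 variables — and blue appears only in Nate's list, so Nate = blue.
Among the 7 still-open variables, green fits only Erin (and all 7 values in {brown, green, grey, pink, purple, white, yellow} must be used), so Erin = green.
The 6 still-open variables together cover exactly {brown, grey, pink, purple, white, yellow} — 6 values for 6 variables — and grey appears only in Kira's list, so Kira = grey.

grey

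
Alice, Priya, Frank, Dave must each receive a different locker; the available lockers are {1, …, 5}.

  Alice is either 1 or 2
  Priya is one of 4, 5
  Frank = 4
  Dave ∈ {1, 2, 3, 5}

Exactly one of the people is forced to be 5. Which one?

Frank must be 4 (only option left). So Priya can't be 4.
So 5 goes to Priya.

Priya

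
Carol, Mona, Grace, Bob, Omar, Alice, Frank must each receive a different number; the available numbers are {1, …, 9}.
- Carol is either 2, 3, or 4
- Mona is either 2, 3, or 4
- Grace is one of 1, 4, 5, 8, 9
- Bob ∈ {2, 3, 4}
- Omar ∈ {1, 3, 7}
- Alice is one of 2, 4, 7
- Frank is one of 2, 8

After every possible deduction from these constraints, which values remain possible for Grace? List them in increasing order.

5, 9

The 3 variables Carol, Mona, Bob are confined to {2, 3, 4}, which locks those values in; drop them from Grace, Omar, Alice, Frank.
Alice has just one choice, so Alice = 7. So Omar can't be 7.
Frank's domain is down to {8}, so Frank = 8. So Grace can't be 8.
Omar has just one choice, so Omar = 1. Eliminate 1 elsewhere: Grace.
No further eliminations apply; Grace can still be any of 5, 9.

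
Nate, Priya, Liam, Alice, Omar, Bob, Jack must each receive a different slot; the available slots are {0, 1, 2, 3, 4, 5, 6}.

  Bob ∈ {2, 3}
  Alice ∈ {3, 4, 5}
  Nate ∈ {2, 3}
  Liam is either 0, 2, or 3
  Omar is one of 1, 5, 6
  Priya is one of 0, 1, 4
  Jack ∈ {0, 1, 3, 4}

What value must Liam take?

Among the 7 variables, 6 fits only Omar (and all 7 values in {0, 1, 2, 3, 4, 5, 6} must be used), so Omar = 6.
Among the 6 still-open variables, 5 fits only Alice (and all 6 values in {0, 1, 2, 3, 4, 5} must be used), so Alice = 5.
The 2 variables Nate and Bob are confined to {2, 3}, which locks those values in; drop them from Liam, Jack.
So Liam = 0.

0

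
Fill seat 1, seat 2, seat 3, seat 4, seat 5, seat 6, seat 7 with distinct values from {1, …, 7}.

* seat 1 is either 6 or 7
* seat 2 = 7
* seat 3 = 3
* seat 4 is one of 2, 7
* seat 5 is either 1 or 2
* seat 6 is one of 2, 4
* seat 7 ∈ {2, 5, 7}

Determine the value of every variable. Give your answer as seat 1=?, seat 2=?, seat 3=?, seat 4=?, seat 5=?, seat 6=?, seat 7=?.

seat 1=6, seat 2=7, seat 3=3, seat 4=2, seat 5=1, seat 6=4, seat 7=5

seat 2's domain is down to {7}, so seat 2 = 7. Eliminate 7 elsewhere: seat 1, seat 4, seat 7.
seat 3's domain is down to {3}, so seat 3 = 3.
seat 4 has just one choice, so seat 4 = 2. Strike 2 from seat 5, seat 6, seat 7.
seat 5 must be 1 (only option left).
That leaves seat 6 = 4.
That leaves seat 7 = 5.
seat 1 must be 6 (only option left).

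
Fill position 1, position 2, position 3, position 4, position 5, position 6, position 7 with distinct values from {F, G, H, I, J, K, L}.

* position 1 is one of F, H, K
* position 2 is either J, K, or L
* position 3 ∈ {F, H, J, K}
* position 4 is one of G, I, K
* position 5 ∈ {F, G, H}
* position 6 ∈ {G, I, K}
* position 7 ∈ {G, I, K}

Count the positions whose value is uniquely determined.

2

The 7 variables together cover exactly {F, G, H, I, J, K, L} — 7 values for 7 variables — and L appears only in position 2's list, so position 2 = L.
The 6 still-open variables draw from only 6 values {F, G, H, I, J, K}, so each is used; only position 3 can be J, hence position 3 = J.
position 4, position 6, position 7 between them cover only {G, I, K} — a naked triple. Remove those values from position 1, position 5.
Determined: position 2=L, position 3=J. The other positions each still have more than one consistent value. That makes 2.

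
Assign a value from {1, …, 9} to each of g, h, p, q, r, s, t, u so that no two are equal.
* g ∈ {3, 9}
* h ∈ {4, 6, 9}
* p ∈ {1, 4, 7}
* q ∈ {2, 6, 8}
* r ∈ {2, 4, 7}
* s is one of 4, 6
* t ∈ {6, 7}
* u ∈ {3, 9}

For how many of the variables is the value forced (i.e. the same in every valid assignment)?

The 8 variables draw from only 8 values {1, 2, 3, 4, 6, 7, 8, 9}, so each is used; only p can be 1, hence p = 1.
The 7 still-open variables together cover exactly {2, 3, 4, 6, 7, 8, 9} — 7 values for 7 variables — and 8 appears only in q's list, so q = 8.
The 6 still-open variables draw from only 6 values {2, 3, 4, 6, 7, 9}, so each is used; only r can be 2, hence r = 2.
The 5 still-open variables together cover exactly {3, 4, 6, 7, 9} — 5 values for 5 variables — and 7 appears only in t's list, so t = 7.
g and u share exactly the 2 values {3, 9}; by pigeonhole those values go to them, so strike 3, 9 from h.
Determined: p=1, q=8, r=2, t=7. The other variables each still have more than one consistent value. That makes 4.

4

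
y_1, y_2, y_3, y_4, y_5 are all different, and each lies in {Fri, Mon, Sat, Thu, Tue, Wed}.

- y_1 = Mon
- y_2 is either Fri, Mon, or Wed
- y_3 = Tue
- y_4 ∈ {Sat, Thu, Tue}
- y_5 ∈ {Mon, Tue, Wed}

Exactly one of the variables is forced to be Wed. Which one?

y_1 has just one choice, so y_1 = Mon. Remove Mon from y_2, y_5.
y_3 has just one choice, so y_3 = Tue. So y_4, y_5 can't be Tue.
So Wed goes to y_5.

y_5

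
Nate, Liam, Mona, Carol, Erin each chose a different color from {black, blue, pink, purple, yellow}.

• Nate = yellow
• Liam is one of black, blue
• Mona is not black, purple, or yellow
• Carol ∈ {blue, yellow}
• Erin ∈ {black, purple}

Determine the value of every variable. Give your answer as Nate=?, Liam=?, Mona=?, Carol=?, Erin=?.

Nate=yellow, Liam=black, Mona=pink, Carol=blue, Erin=purple

Nate has just one choice, so Nate = yellow. Remove yellow from Carol.
Carol has just one choice, so Carol = blue. Remove blue from Liam, Mona.
Liam's domain is down to {black}, so Liam = black. Strike black from Erin.
That leaves Mona = pink.
That leaves Erin = purple.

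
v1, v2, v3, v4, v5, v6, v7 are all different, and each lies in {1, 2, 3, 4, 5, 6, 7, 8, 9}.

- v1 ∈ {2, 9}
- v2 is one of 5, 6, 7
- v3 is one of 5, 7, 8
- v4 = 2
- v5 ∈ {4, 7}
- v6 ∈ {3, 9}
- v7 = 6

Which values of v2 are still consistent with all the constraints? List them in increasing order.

5, 7

v4 must be 2 (only option left). Strike 2 from v1.
v7 must be 6 (only option left). Strike 6 from v2.
v1's domain is down to {9}, so v1 = 9. Eliminate 9 elsewhere: v6.
That leaves v6 = 3.
No further eliminations apply; v2 can still be any of 5, 7.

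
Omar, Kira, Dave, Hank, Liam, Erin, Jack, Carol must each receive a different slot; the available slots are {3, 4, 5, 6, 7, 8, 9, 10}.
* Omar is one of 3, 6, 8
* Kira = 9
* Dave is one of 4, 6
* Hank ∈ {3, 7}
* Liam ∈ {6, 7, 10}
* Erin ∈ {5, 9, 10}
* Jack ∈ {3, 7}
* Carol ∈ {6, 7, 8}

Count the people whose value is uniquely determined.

4

Kira has just one choice, so Kira = 9. Strike 9 from Erin.
Among the 7 still-open variables, 4 fits only Dave (and all 7 values in {3, 4, 5, 6, 7, 8, 10} must be used), so Dave = 4.
The 6 still-open variables draw from only 6 values {3, 5, 6, 7, 8, 10}, so each is used; only Erin can be 5, hence Erin = 5.
The 5 still-open variables draw from only 5 values {3, 6, 7, 8, 10}, so each is used; only Liam can be 10, hence Liam = 10.
Hank and Jack share exactly the 2 values {3, 7}; by pigeonhole those values go to them, so strike 3, 7 from Omar, Carol.
Determined: Kira=9, Dave=4, Liam=10, Erin=5. The other people each still have more than one consistent value. That makes 4.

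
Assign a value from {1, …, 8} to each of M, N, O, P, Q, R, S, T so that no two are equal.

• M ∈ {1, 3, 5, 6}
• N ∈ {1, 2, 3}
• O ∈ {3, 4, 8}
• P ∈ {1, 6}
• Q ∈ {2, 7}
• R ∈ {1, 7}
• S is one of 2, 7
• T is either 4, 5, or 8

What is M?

5

The 2 variables Q and S are confined to {2, 7}, which locks those values in; drop them from N, R.
R must be 1 (only option left). Remove 1 from M, N, P.
N must be 3 (only option left). Remove 3 from M, O.
P's domain is down to {6}, so P = 6. So M can't be 6.
So M = 5.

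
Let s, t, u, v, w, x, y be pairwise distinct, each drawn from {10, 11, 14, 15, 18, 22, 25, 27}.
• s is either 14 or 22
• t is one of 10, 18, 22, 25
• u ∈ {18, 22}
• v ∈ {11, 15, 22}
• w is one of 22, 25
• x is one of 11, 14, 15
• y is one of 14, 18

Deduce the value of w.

Among the 7 variables, 10 fits only t (and all 7 values in {10, 11, 14, 15, 18, 22, 25} must be used), so t = 10.
The 6 still-open variables draw from only 6 values {11, 14, 15, 18, 22, 25}, so each is used; only w can be 25, hence w = 25.

25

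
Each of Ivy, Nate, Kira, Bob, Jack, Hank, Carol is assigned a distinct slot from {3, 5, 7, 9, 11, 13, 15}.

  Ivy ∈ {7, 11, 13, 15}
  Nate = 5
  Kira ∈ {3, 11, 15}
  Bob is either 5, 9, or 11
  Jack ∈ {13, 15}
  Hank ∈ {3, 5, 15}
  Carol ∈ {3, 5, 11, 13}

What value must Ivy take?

Nate must be 5 (only option left). Strike 5 from Bob, Hank, Carol.
The 6 still-open variables draw from only 6 values {3, 7, 9, 11, 13, 15}, so each is used; only Ivy can be 7, hence Ivy = 7.

7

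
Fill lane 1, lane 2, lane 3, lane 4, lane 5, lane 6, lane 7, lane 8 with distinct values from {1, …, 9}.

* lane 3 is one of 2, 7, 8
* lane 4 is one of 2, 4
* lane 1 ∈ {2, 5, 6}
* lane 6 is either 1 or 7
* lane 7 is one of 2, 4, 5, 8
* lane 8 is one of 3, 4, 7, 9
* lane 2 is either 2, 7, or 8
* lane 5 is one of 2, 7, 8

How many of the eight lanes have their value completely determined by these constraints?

4

lane 2, lane 3, lane 5 share exactly the 3 values {2, 7, 8}; by pigeonhole those values go to them, so strike 2, 7, 8 from lane 1, lane 4, lane 6, lane 7, lane 8.
lane 4 has just one choice, so lane 4 = 4. Eliminate 4 elsewhere: lane 7, lane 8.
lane 6 must be 1 (only option left).
That leaves lane 7 = 5. Remove 5 from lane 1.
lane 1's domain is down to {6}, so lane 1 = 6.
Determined: lane 1=6, lane 4=4, lane 6=1, lane 7=5. The other lanes each still have more than one consistent value. That makes 4.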